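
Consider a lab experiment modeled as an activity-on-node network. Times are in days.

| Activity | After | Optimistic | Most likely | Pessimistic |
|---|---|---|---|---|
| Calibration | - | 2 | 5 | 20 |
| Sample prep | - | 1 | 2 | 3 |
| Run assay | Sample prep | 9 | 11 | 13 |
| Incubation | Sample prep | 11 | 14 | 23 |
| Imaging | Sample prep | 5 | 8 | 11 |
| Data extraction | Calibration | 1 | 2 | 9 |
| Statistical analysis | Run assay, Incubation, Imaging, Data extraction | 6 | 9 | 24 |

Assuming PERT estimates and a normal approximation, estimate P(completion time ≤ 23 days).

0.084

te_Calibration = (2 + 4·5 + 20)/6 = 42/6 = 7; σ²_Calibration = ((20−2)/6)² = 9.000
te_Sample prep = (1 + 4·2 + 3)/6 = 12/6 = 2; σ²_Sample prep = ((3−1)/6)² = 0.111
te_Run assay = (9 + 4·11 + 13)/6 = 66/6 = 11; σ²_Run assay = ((13−9)/6)² = 0.444
te_Incubation = (11 + 4·14 + 23)/6 = 90/6 = 15; σ²_Incubation = ((23−11)/6)² = 4.000
te_Imaging = (5 + 4·8 + 11)/6 = 48/6 = 8; σ²_Imaging = ((11−5)/6)² = 1.000
te_Data extraction = (1 + 4·2 + 9)/6 = 18/6 = 3; σ²_Data extraction = ((9−1)/6)² = 1.778
te_Statistical analysis = (6 + 4·9 + 24)/6 = 66/6 = 11; σ²_Statistical analysis = ((24−6)/6)² = 9.000

Forward pass:
ES_Calibration = 0; EF_Calibration = 7
ES_Sample prep = 0; EF_Sample prep = 2
ES_Run assay = 2; EF_Run assay = 2+11 = 13
ES_Incubation = 2; EF_Incubation = 2+15 = 17
ES_Imaging = 2; EF_Imaging = 2+8 = 10
ES_Data extraction = 7; EF_Data extraction = 7+3 = 10
ES_Statistical analysis = max(EF_Run assay=13, EF_Incubation=17, EF_Imaging=10, EF_Data extraction=10) = 17; EF_Statistical analysis = 17+11 = 28
Expected project duration μ = 28 days. Critical path: Sample prep → Incubation → Statistical analysis.

Variance along critical path = 0.111 + 4.000 + 9.000 = 13.111; σ = √13.111 = 3.621 days.
Z = (23 − 28) / 3.621 = -1.381
P(T ≤ 23) = Φ(-1.381) ≈ 0.084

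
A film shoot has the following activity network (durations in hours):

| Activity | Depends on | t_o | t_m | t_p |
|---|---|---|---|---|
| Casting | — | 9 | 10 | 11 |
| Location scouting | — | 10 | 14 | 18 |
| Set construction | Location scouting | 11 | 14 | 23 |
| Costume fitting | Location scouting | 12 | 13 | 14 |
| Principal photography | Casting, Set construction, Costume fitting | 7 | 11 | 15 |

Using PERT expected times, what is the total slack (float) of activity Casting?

19 hours

te_Casting = (9 + 4·10 + 11)/6 = 60/6 = 10
te_Location scouting = (10 + 4·14 + 18)/6 = 84/6 = 14
te_Set construction = (11 + 4·14 + 23)/6 = 90/6 = 15
te_Costume fitting = (12 + 4·13 + 14)/6 = 78/6 = 13
te_Principal photography = (7 + 4·11 + 15)/6 = 66/6 = 11

Forward pass:
ES_Casting = 0; EF_Casting = 10
ES_Location scouting = 0; EF_Location scouting = 14
ES_Set construction = 14; EF_Set construction = 14+15 = 29
ES_Costume fitting = 14; EF_Costume fitting = 14+13 = 27
ES_Principal photography = max(EF_Casting=10, EF_Set construction=29, EF_Costume fitting=27) = 29; EF_Principal photography = 29+11 = 40
Expected project duration μ = 40 hours. Critical path: Location scouting → Set construction → Principal photography.

Backward pass:
LF_Principal photography = 40; LS_Principal photography = 40−11 = 29
LF_Costume fitting = LS_Principal photography = 29; LS_Costume fitting = 29−13 = 16
LF_Set construction = LS_Principal photography = 29; LS_Set construction = 29−15 = 14
LF_Location scouting = min(LS_Set construction=14, LS_Costume fitting=16) = 14; LS_Location scouting = 14−14 = 0
LF_Casting = LS_Principal photography = 29; LS_Casting = 29−10 = 19
Slack_Casting = LS_Casting − ES_Casting = 19 − 0 = 19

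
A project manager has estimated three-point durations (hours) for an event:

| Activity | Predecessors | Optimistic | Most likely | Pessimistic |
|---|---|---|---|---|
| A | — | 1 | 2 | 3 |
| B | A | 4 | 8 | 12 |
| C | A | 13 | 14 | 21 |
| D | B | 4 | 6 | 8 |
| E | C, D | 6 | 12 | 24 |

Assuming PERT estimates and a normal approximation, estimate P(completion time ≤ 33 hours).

te_A = (1 + 4·2 + 3)/6 = 12/6 = 2; σ²_A = ((3−1)/6)² = 0.111
te_B = (4 + 4·8 + 12)/6 = 48/6 = 8; σ²_B = ((12−4)/6)² = 1.778
te_C = (13 + 4·14 + 21)/6 = 90/6 = 15; σ²_C = ((21−13)/6)² = 1.778
te_D = (4 + 4·6 + 8)/6 = 36/6 = 6; σ²_D = ((8−4)/6)² = 0.444
te_E = (6 + 4·12 + 24)/6 = 78/6 = 13; σ²_E = ((24−6)/6)² = 9.000

Forward pass:
ES_A = 0; EF_A = 2
ES_B = 2; EF_B = 2+8 = 10
ES_C = 2; EF_C = 2+15 = 17
ES_D = 10; EF_D = 10+6 = 16
ES_E = max(EF_C=17, EF_D=16) = 17; EF_E = 17+13 = 30
Expected project duration μ = 30 hours. Critical path: A → C → E.

Variance along critical path = 0.111 + 1.778 + 9.000 = 10.889; σ = √10.889 = 3.300 hours.
Z = (33 − 30) / 3.300 = 0.909
P(T ≤ 33) = Φ(0.909) ≈ 0.818

0.818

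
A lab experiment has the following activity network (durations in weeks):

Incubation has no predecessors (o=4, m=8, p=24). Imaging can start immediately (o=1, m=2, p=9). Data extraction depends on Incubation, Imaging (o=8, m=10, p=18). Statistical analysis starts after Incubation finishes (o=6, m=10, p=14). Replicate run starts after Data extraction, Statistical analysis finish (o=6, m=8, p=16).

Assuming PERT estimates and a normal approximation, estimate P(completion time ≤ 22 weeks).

0.025

te_Incubation = (4 + 4·8 + 24)/6 = 60/6 = 10; σ²_Incubation = ((24−4)/6)² = 11.111
te_Imaging = (1 + 4·2 + 9)/6 = 18/6 = 3; σ²_Imaging = ((9−1)/6)² = 1.778
te_Data extraction = (8 + 4·10 + 18)/6 = 66/6 = 11; σ²_Data extraction = ((18−8)/6)² = 2.778
te_Statistical analysis = (6 + 4·10 + 14)/6 = 60/6 = 10; σ²_Statistical analysis = ((14−6)/6)² = 1.778
te_Replicate run = (6 + 4·8 + 16)/6 = 54/6 = 9; σ²_Replicate run = ((16−6)/6)² = 2.778

Forward pass:
ES_Incubation = 0; EF_Incubation = 10
ES_Imaging = 0; EF_Imaging = 3
ES_Data extraction = max(EF_Incubation=10, EF_Imaging=3) = 10; EF_Data extraction = 10+11 = 21
ES_Statistical analysis = 10; EF_Statistical analysis = 10+10 = 20
ES_Replicate run = max(EF_Data extraction=21, EF_Statistical analysis=20) = 21; EF_Replicate run = 21+9 = 30
Expected project duration μ = 30 weeks. Critical path: Incubation → Data extraction → Replicate run.

Variance along critical path = 11.111 + 2.778 + 2.778 = 16.667; σ = √16.667 = 4.082 weeks.
Z = (22 − 30) / 4.082 = -1.960
P(T ≤ 22) = Φ(-1.960) ≈ 0.025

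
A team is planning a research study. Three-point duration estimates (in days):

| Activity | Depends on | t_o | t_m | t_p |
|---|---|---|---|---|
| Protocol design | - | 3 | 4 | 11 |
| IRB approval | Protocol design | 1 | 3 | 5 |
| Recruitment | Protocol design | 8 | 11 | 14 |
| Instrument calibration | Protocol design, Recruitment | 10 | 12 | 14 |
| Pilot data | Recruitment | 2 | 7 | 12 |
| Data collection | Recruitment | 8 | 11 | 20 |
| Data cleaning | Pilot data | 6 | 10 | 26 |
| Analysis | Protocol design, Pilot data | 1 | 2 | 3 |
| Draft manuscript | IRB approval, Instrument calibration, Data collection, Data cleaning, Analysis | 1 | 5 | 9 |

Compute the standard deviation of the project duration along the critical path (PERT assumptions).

4.29 days

te_Protocol design = (3 + 4·4 + 11)/6 = 30/6 = 5; σ²_Protocol design = ((11−3)/6)² = 1.778
te_IRB approval = (1 + 4·3 + 5)/6 = 18/6 = 3; σ²_IRB approval = ((5−1)/6)² = 0.444
te_Recruitment = (8 + 4·11 + 14)/6 = 66/6 = 11; σ²_Recruitment = ((14−8)/6)² = 1.000
te_Instrument calibration = (10 + 4·12 + 14)/6 = 72/6 = 12; σ²_Instrument calibration = ((14−10)/6)² = 0.444
te_Pilot data = (2 + 4·7 + 12)/6 = 42/6 = 7; σ²_Pilot data = ((12−2)/6)² = 2.778
te_Data collection = (8 + 4·11 + 20)/6 = 72/6 = 12; σ²_Data collection = ((20−8)/6)² = 4.000
te_Data cleaning = (6 + 4·10 + 26)/6 = 72/6 = 12; σ²_Data cleaning = ((26−6)/6)² = 11.111
te_Analysis = (1 + 4·2 + 3)/6 = 12/6 = 2; σ²_Analysis = ((3−1)/6)² = 0.111
te_Draft manuscript = (1 + 4·5 + 9)/6 = 30/6 = 5; σ²_Draft manuscript = ((9−1)/6)² = 1.778

Forward pass:
ES_Protocol design = 0; EF_Protocol design = 5
ES_IRB approval = 5; EF_IRB approval = 5+3 = 8
ES_Recruitment = 5; EF_Recruitment = 5+11 = 16
ES_Instrument calibration = max(EF_Protocol design=5, EF_Recruitment=16) = 16; EF_Instrument calibration = 16+12 = 28
ES_Pilot data = 16; EF_Pilot data = 16+7 = 23
ES_Data collection = 16; EF_Data collection = 16+12 = 28
ES_Data cleaning = 23; EF_Data cleaning = 23+12 = 35
ES_Analysis = max(EF_Protocol design=5, EF_Pilot data=23) = 23; EF_Analysis = 23+2 = 25
ES_Draft manuscript = max(EF_IRB approval=8, EF_Instrument calibration=28, EF_Data collection=28, EF_Data cleaning=35, EF_Analysis=25) = 35; EF_Draft manuscript = 35+5 = 40
Expected project duration μ = 40 days. Critical path: Protocol design → Recruitment → Pilot data → Data cleaning → Draft manuscript.

Variance along critical path = 1.778 + 1.000 + 2.778 + 11.111 + 1.778 = 18.444
σ = √18.444 = 4.295 days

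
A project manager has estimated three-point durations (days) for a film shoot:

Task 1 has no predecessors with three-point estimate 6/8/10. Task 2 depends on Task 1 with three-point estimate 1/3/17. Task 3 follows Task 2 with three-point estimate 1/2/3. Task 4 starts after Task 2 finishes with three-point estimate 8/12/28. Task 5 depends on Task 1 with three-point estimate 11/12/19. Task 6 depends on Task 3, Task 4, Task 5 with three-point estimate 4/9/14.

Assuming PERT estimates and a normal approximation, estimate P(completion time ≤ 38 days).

0.667

te_Task 1 = (6 + 4·8 + 10)/6 = 48/6 = 8; σ²_Task 1 = ((10−6)/6)² = 0.444
te_Task 2 = (1 + 4·3 + 17)/6 = 30/6 = 5; σ²_Task 2 = ((17−1)/6)² = 7.111
te_Task 3 = (1 + 4·2 + 3)/6 = 12/6 = 2; σ²_Task 3 = ((3−1)/6)² = 0.111
te_Task 4 = (8 + 4·12 + 28)/6 = 84/6 = 14; σ²_Task 4 = ((28−8)/6)² = 11.111
te_Task 5 = (11 + 4·12 + 19)/6 = 78/6 = 13; σ²_Task 5 = ((19−11)/6)² = 1.778
te_Task 6 = (4 + 4·9 + 14)/6 = 54/6 = 9; σ²_Task 6 = ((14−4)/6)² = 2.778

Forward pass:
ES_Task 1 = 0; EF_Task 1 = 8
ES_Task 2 = 8; EF_Task 2 = 8+5 = 13
ES_Task 3 = 13; EF_Task 3 = 13+2 = 15
ES_Task 4 = 13; EF_Task 4 = 13+14 = 27
ES_Task 5 = 8; EF_Task 5 = 8+13 = 21
ES_Task 6 = max(EF_Task 3=15, EF_Task 4=27, EF_Task 5=21) = 27; EF_Task 6 = 27+9 = 36
Expected project duration μ = 36 days. Critical path: Task 1 → Task 2 → Task 4 → Task 6.

Variance along critical path = 0.444 + 7.111 + 11.111 + 2.778 = 21.444; σ = √21.444 = 4.631 days.
Z = (38 − 36) / 4.631 = 0.432
P(T ≤ 38) = Φ(0.432) ≈ 0.667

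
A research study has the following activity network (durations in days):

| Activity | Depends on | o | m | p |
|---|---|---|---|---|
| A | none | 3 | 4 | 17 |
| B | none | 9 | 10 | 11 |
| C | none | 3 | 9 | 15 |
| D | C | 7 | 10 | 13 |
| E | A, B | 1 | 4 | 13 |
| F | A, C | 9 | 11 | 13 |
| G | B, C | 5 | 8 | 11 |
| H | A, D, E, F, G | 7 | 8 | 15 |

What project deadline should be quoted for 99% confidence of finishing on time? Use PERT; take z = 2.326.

te_A = (3 + 4·4 + 17)/6 = 36/6 = 6; σ²_A = ((17−3)/6)² = 5.444
te_B = (9 + 4·10 + 11)/6 = 60/6 = 10; σ²_B = ((11−9)/6)² = 0.111
te_C = (3 + 4·9 + 15)/6 = 54/6 = 9; σ²_C = ((15−3)/6)² = 4.000
te_D = (7 + 4·10 + 13)/6 = 60/6 = 10; σ²_D = ((13−7)/6)² = 1.000
te_E = (1 + 4·4 + 13)/6 = 30/6 = 5; σ²_E = ((13−1)/6)² = 4.000
te_F = (9 + 4·11 + 13)/6 = 66/6 = 11; σ²_F = ((13−9)/6)² = 0.444
te_G = (5 + 4·8 + 11)/6 = 48/6 = 8; σ²_G = ((11−5)/6)² = 1.000
te_H = (7 + 4·8 + 15)/6 = 54/6 = 9; σ²_H = ((15−7)/6)² = 1.778

Forward pass:
ES_A = 0; EF_A = 6
ES_B = 0; EF_B = 10
ES_C = 0; EF_C = 9
ES_D = 9; EF_D = 9+10 = 19
ES_E = max(EF_A=6, EF_B=10) = 10; EF_E = 10+5 = 15
ES_F = max(EF_A=6, EF_C=9) = 9; EF_F = 9+11 = 20
ES_G = max(EF_B=10, EF_C=9) = 10; EF_G = 10+8 = 18
ES_H = max(EF_A=6, EF_D=19, EF_E=15, EF_F=20, EF_G=18) = 20; EF_H = 20+9 = 29
Expected project duration μ = 29 days. Critical path: C → F → H.

Variance along critical path = 4.000 + 0.444 + 1.778 = 6.222; σ = 2.494 days.
D = μ + z·σ = 29 + 2.326·2.494 = 34.8 days

34.8 days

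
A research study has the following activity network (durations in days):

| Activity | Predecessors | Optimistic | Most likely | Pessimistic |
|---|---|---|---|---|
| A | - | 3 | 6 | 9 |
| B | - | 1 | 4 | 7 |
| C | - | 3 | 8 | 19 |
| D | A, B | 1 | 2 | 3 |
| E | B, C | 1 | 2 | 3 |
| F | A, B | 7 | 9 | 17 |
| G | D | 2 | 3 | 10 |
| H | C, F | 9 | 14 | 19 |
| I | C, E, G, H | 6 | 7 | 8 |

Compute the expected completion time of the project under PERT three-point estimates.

37 days

te_A = (3 + 4·6 + 9)/6 = 36/6 = 6
te_B = (1 + 4·4 + 7)/6 = 24/6 = 4
te_C = (3 + 4·8 + 19)/6 = 54/6 = 9
te_D = (1 + 4·2 + 3)/6 = 12/6 = 2
te_E = (1 + 4·2 + 3)/6 = 12/6 = 2
te_F = (7 + 4·9 + 17)/6 = 60/6 = 10
te_G = (2 + 4·3 + 10)/6 = 24/6 = 4
te_H = (9 + 4·14 + 19)/6 = 84/6 = 14
te_I = (6 + 4·7 + 8)/6 = 42/6 = 7

Forward pass:
ES_A = 0; EF_A = 6
ES_B = 0; EF_B = 4
ES_C = 0; EF_C = 9
ES_D = max(EF_A=6, EF_B=4) = 6; EF_D = 6+2 = 8
ES_E = max(EF_B=4, EF_C=9) = 9; EF_E = 9+2 = 11
ES_F = max(EF_A=6, EF_B=4) = 6; EF_F = 6+10 = 16
ES_G = 8; EF_G = 8+4 = 12
ES_H = max(EF_C=9, EF_F=16) = 16; EF_H = 16+14 = 30
ES_I = max(EF_C=9, EF_E=11, EF_G=12, EF_H=30) = 30; EF_I = 30+7 = 37
Expected project duration μ = 37 days. Critical path: A → F → H → I.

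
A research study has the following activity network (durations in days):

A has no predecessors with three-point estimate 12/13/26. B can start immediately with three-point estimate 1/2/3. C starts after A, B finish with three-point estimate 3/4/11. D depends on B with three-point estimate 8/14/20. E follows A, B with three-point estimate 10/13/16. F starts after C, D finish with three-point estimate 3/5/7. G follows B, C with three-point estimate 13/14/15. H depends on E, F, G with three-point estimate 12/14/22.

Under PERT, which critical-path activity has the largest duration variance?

A

te_A = (12 + 4·13 + 26)/6 = 90/6 = 15; σ²_A = ((26−12)/6)² = 5.444
te_B = (1 + 4·2 + 3)/6 = 12/6 = 2; σ²_B = ((3−1)/6)² = 0.111
te_C = (3 + 4·4 + 11)/6 = 30/6 = 5; σ²_C = ((11−3)/6)² = 1.778
te_D = (8 + 4·14 + 20)/6 = 84/6 = 14; σ²_D = ((20−8)/6)² = 4.000
te_E = (10 + 4·13 + 16)/6 = 78/6 = 13; σ²_E = ((16−10)/6)² = 1.000
te_F = (3 + 4·5 + 7)/6 = 30/6 = 5; σ²_F = ((7−3)/6)² = 0.444
te_G = (13 + 4·14 + 15)/6 = 84/6 = 14; σ²_G = ((15−13)/6)² = 0.111
te_H = (12 + 4·14 + 22)/6 = 90/6 = 15; σ²_H = ((22−12)/6)² = 2.778

Forward pass:
ES_A = 0; EF_A = 15
ES_B = 0; EF_B = 2
ES_C = max(EF_A=15, EF_B=2) = 15; EF_C = 15+5 = 20
ES_D = 2; EF_D = 2+14 = 16
ES_E = max(EF_A=15, EF_B=2) = 15; EF_E = 15+13 = 28
ES_F = max(EF_C=20, EF_D=16) = 20; EF_F = 20+5 = 25
ES_G = max(EF_B=2, EF_C=20) = 20; EF_G = 20+14 = 34
ES_H = max(EF_E=28, EF_F=25, EF_G=34) = 34; EF_H = 34+15 = 49
Expected project duration μ = 49 days. Critical path: A → C → G → H.

Variances on critical path: σ²_A=5.444, σ²_C=1.778, σ²_G=0.111, σ²_H=2.778.
Largest is σ²_A = 5.444.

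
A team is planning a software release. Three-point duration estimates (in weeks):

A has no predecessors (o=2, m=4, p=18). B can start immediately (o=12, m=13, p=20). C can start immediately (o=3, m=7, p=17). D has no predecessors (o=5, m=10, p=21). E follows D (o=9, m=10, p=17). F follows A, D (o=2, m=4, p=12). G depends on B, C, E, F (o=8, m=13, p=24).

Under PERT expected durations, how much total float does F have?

te_A = (2 + 4·4 + 18)/6 = 36/6 = 6
te_B = (12 + 4·13 + 20)/6 = 84/6 = 14
te_C = (3 + 4·7 + 17)/6 = 48/6 = 8
te_D = (5 + 4·10 + 21)/6 = 66/6 = 11
te_E = (9 + 4·10 + 17)/6 = 66/6 = 11
te_F = (2 + 4·4 + 12)/6 = 30/6 = 5
te_G = (8 + 4·13 + 24)/6 = 84/6 = 14

Forward pass:
ES_A = 0; EF_A = 6
ES_B = 0; EF_B = 14
ES_C = 0; EF_C = 8
ES_D = 0; EF_D = 11
ES_E = 11; EF_E = 11+11 = 22
ES_F = max(EF_A=6, EF_D=11) = 11; EF_F = 11+5 = 16
ES_G = max(EF_B=14, EF_C=8, EF_E=22, EF_F=16) = 22; EF_G = 22+14 = 36
Expected project duration μ = 36 weeks. Critical path: D → E → G.

Backward pass:
LF_G = 36; LS_G = 36−14 = 22
LF_F = LS_G = 22; LS_F = 22−5 = 17
LF_E = LS_G = 22; LS_E = 22−11 = 11
LF_D = min(LS_E=11, LS_F=17) = 11; LS_D = 11−11 = 0
LF_C = LS_G = 22; LS_C = 22−8 = 14
LF_B = LS_G = 22; LS_B = 22−14 = 8
LF_A = LS_F = 17; LS_A = 17−6 = 11
Slack_F = LS_F − ES_F = 17 − 11 = 6

6 weeks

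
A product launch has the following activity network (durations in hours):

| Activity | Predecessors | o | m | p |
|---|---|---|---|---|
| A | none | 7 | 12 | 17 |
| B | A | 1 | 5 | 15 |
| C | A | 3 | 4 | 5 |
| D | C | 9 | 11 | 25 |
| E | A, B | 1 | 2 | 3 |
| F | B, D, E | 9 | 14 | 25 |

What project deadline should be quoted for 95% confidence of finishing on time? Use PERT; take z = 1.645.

50.8 hours

te_A = (7 + 4·12 + 17)/6 = 72/6 = 12; σ²_A = ((17−7)/6)² = 2.778
te_B = (1 + 4·5 + 15)/6 = 36/6 = 6; σ²_B = ((15−1)/6)² = 5.444
te_C = (3 + 4·4 + 5)/6 = 24/6 = 4; σ²_C = ((5−3)/6)² = 0.111
te_D = (9 + 4·11 + 25)/6 = 78/6 = 13; σ²_D = ((25−9)/6)² = 7.111
te_E = (1 + 4·2 + 3)/6 = 12/6 = 2; σ²_E = ((3−1)/6)² = 0.111
te_F = (9 + 4·14 + 25)/6 = 90/6 = 15; σ²_F = ((25−9)/6)² = 7.111

Forward pass:
ES_A = 0; EF_A = 12
ES_B = 12; EF_B = 12+6 = 18
ES_C = 12; EF_C = 12+4 = 16
ES_D = 16; EF_D = 16+13 = 29
ES_E = max(EF_A=12, EF_B=18) = 18; EF_E = 18+2 = 20
ES_F = max(EF_B=18, EF_D=29, EF_E=20) = 29; EF_F = 29+15 = 44
Expected project duration μ = 44 hours. Critical path: A → C → D → F.

Variance along critical path = 2.778 + 0.111 + 7.111 + 7.111 = 17.111; σ = 4.137 hours.
D = μ + z·σ = 44 + 1.645·4.137 = 50.8 hours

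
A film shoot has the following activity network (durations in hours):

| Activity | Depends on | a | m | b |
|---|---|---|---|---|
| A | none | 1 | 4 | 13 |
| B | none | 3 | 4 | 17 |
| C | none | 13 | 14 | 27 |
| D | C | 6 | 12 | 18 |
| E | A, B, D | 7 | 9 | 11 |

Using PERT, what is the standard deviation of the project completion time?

3.14 hours

te_A = (1 + 4·4 + 13)/6 = 30/6 = 5; σ²_A = ((13−1)/6)² = 4.000
te_B = (3 + 4·4 + 17)/6 = 36/6 = 6; σ²_B = ((17−3)/6)² = 5.444
te_C = (13 + 4·14 + 27)/6 = 96/6 = 16; σ²_C = ((27−13)/6)² = 5.444
te_D = (6 + 4·12 + 18)/6 = 72/6 = 12; σ²_D = ((18−6)/6)² = 4.000
te_E = (7 + 4·9 + 11)/6 = 54/6 = 9; σ²_E = ((11−7)/6)² = 0.444

Forward pass:
ES_A = 0; EF_A = 5
ES_B = 0; EF_B = 6
ES_C = 0; EF_C = 16
ES_D = 16; EF_D = 16+12 = 28
ES_E = max(EF_A=5, EF_B=6, EF_D=28) = 28; EF_E = 28+9 = 37
Expected project duration μ = 37 hours. Critical path: C → D → E.

Variance along critical path = 5.444 + 4.000 + 0.444 = 9.889
σ = √9.889 = 3.145 hours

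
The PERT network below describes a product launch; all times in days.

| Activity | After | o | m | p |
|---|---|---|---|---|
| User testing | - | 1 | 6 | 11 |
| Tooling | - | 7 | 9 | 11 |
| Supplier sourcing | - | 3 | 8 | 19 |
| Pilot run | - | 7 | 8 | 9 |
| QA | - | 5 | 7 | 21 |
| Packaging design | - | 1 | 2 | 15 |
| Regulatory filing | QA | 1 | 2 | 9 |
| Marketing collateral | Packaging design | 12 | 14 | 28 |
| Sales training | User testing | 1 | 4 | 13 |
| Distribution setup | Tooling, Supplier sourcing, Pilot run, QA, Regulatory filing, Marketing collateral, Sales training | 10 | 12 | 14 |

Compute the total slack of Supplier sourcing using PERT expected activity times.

11 days

te_User testing = (1 + 4·6 + 11)/6 = 36/6 = 6
te_Tooling = (7 + 4·9 + 11)/6 = 54/6 = 9
te_Supplier sourcing = (3 + 4·8 + 19)/6 = 54/6 = 9
te_Pilot run = (7 + 4·8 + 9)/6 = 48/6 = 8
te_QA = (5 + 4·7 + 21)/6 = 54/6 = 9
te_Packaging design = (1 + 4·2 + 15)/6 = 24/6 = 4
te_Regulatory filing = (1 + 4·2 + 9)/6 = 18/6 = 3
te_Marketing collateral = (12 + 4·14 + 28)/6 = 96/6 = 16
te_Sales training = (1 + 4·4 + 13)/6 = 30/6 = 5
te_Distribution setup = (10 + 4·12 + 14)/6 = 72/6 = 12

Forward pass:
ES_User testing = 0; EF_User testing = 6
ES_Tooling = 0; EF_Tooling = 9
ES_Supplier sourcing = 0; EF_Supplier sourcing = 9
ES_Pilot run = 0; EF_Pilot run = 8
ES_QA = 0; EF_QA = 9
ES_Packaging design = 0; EF_Packaging design = 4
ES_Regulatory filing = 9; EF_Regulatory filing = 9+3 = 12
ES_Marketing collateral = 4; EF_Marketing collateral = 4+16 = 20
ES_Sales training = 6; EF_Sales training = 6+5 = 11
ES_Distribution setup = max(EF_Tooling=9, EF_Supplier sourcing=9, EF_Pilot run=8, EF_QA=9, EF_Regulatory filing=12, EF_Marketing collateral=20, EF_Sales training=11) = 20; EF_Distribution setup = 20+12 = 32
Expected project duration μ = 32 days. Critical path: Packaging design → Marketing collateral → Distribution setup.

Backward pass:
LF_Distribution setup = 32; LS_Distribution setup = 32−12 = 20
LF_Sales training = LS_Distribution setup = 20; LS_Sales training = 20−5 = 15
LF_Marketing collateral = LS_Distribution setup = 20; LS_Marketing collateral = 20−16 = 4
LF_Regulatory filing = LS_Distribution setup = 20; LS_Regulatory filing = 20−3 = 17
LF_Packaging design = LS_Marketing collateral = 4; LS_Packaging design = 4−4 = 0
LF_QA = min(LS_Regulatory filing=17, LS_Distribution setup=20) = 17; LS_QA = 17−9 = 8
LF_Pilot run = LS_Distribution setup = 20; LS_Pilot run = 20−8 = 12
LF_Supplier sourcing = LS_Distribution setup = 20; LS_Supplier sourcing = 20−9 = 11
LF_Tooling = LS_Distribution setup = 20; LS_Tooling = 20−9 = 11
LF_User testing = LS_Sales training = 15; LS_User testing = 15−6 = 9
Slack_Supplier sourcing = LS_Supplier sourcing − ES_Supplier sourcing = 11 − 0 = 11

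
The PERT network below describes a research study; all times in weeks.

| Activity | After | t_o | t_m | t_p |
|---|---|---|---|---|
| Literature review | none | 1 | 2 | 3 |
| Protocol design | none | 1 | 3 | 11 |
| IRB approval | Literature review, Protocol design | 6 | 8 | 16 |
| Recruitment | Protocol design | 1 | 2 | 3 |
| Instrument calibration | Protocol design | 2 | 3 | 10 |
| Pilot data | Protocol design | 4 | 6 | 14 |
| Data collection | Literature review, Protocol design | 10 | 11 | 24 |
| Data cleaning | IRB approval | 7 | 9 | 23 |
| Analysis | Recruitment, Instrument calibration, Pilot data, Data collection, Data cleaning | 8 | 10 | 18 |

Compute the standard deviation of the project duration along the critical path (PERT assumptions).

3.93 weeks

te_Literature review = (1 + 4·2 + 3)/6 = 12/6 = 2; σ²_Literature review = ((3−1)/6)² = 0.111
te_Protocol design = (1 + 4·3 + 11)/6 = 24/6 = 4; σ²_Protocol design = ((11−1)/6)² = 2.778
te_IRB approval = (6 + 4·8 + 16)/6 = 54/6 = 9; σ²_IRB approval = ((16−6)/6)² = 2.778
te_Recruitment = (1 + 4·2 + 3)/6 = 12/6 = 2; σ²_Recruitment = ((3−1)/6)² = 0.111
te_Instrument calibration = (2 + 4·3 + 10)/6 = 24/6 = 4; σ²_Instrument calibration = ((10−2)/6)² = 1.778
te_Pilot data = (4 + 4·6 + 14)/6 = 42/6 = 7; σ²_Pilot data = ((14−4)/6)² = 2.778
te_Data collection = (10 + 4·11 + 24)/6 = 78/6 = 13; σ²_Data collection = ((24−10)/6)² = 5.444
te_Data cleaning = (7 + 4·9 + 23)/6 = 66/6 = 11; σ²_Data cleaning = ((23−7)/6)² = 7.111
te_Analysis = (8 + 4·10 + 18)/6 = 66/6 = 11; σ²_Analysis = ((18−8)/6)² = 2.778

Forward pass:
ES_Literature review = 0; EF_Literature review = 2
ES_Protocol design = 0; EF_Protocol design = 4
ES_IRB approval = max(EF_Literature review=2, EF_Protocol design=4) = 4; EF_IRB approval = 4+9 = 13
ES_Recruitment = 4; EF_Recruitment = 4+2 = 6
ES_Instrument calibration = 4; EF_Instrument calibration = 4+4 = 8
ES_Pilot data = 4; EF_Pilot data = 4+7 = 11
ES_Data collection = max(EF_Literature review=2, EF_Protocol design=4) = 4; EF_Data collection = 4+13 = 17
ES_Data cleaning = 13; EF_Data cleaning = 13+11 = 24
ES_Analysis = max(EF_Recruitment=6, EF_Instrument calibration=8, EF_Pilot data=11, EF_Data collection=17, EF_Data cleaning=24) = 24; EF_Analysis = 24+11 = 35
Expected project duration μ = 35 weeks. Critical path: Protocol design → IRB approval → Data cleaning → Analysis.

Variance along critical path = 2.778 + 2.778 + 7.111 + 2.778 = 15.444
σ = √15.444 = 3.930 weeks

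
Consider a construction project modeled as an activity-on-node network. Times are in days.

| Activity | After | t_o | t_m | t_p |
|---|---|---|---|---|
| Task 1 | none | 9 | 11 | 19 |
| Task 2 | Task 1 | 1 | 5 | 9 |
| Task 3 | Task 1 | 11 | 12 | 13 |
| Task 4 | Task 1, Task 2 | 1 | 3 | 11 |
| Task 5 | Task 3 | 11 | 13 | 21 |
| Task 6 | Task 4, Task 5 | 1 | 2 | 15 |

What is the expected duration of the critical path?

te_Task 1 = (9 + 4·11 + 19)/6 = 72/6 = 12
te_Task 2 = (1 + 4·5 + 9)/6 = 30/6 = 5
te_Task 3 = (11 + 4·12 + 13)/6 = 72/6 = 12
te_Task 4 = (1 + 4·3 + 11)/6 = 24/6 = 4
te_Task 5 = (11 + 4·13 + 21)/6 = 84/6 = 14
te_Task 6 = (1 + 4·2 + 15)/6 = 24/6 = 4

Forward pass:
ES_Task 1 = 0; EF_Task 1 = 12
ES_Task 2 = 12; EF_Task 2 = 12+5 = 17
ES_Task 3 = 12; EF_Task 3 = 12+12 = 24
ES_Task 4 = max(EF_Task 1=12, EF_Task 2=17) = 17; EF_Task 4 = 17+4 = 21
ES_Task 5 = 24; EF_Task 5 = 24+14 = 38
ES_Task 6 = max(EF_Task 4=21, EF_Task 5=38) = 38; EF_Task 6 = 38+4 = 42
Expected project duration μ = 42 days. Critical path: Task 1 → Task 3 → Task 5 → Task 6.

42 days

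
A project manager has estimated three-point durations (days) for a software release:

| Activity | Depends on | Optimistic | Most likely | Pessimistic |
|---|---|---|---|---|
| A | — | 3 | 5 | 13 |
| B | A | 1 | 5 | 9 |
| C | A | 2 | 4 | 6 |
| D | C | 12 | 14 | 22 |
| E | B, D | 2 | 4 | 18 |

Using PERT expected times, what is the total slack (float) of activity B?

te_A = (3 + 4·5 + 13)/6 = 36/6 = 6
te_B = (1 + 4·5 + 9)/6 = 30/6 = 5
te_C = (2 + 4·4 + 6)/6 = 24/6 = 4
te_D = (12 + 4·14 + 22)/6 = 90/6 = 15
te_E = (2 + 4·4 + 18)/6 = 36/6 = 6

Forward pass:
ES_A = 0; EF_A = 6
ES_B = 6; EF_B = 6+5 = 11
ES_C = 6; EF_C = 6+4 = 10
ES_D = 10; EF_D = 10+15 = 25
ES_E = max(EF_B=11, EF_D=25) = 25; EF_E = 25+6 = 31
Expected project duration μ = 31 days. Critical path: A → C → D → E.

Backward pass:
LF_E = 31; LS_E = 31−6 = 25
LF_D = LS_E = 25; LS_D = 25−15 = 10
LF_C = LS_D = 10; LS_C = 10−4 = 6
LF_B = LS_E = 25; LS_B = 25−5 = 20
LF_A = min(LS_B=20, LS_C=6) = 6; LS_A = 6−6 = 0
Slack_B = LS_B − ES_B = 20 − 6 = 14

14 days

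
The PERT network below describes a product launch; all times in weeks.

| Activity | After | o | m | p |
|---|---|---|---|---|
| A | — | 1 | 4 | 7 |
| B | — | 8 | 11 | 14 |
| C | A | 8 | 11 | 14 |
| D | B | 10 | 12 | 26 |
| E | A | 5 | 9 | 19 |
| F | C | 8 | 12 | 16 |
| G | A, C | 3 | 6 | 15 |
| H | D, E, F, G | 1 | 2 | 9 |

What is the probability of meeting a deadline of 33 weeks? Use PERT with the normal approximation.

te_A = (1 + 4·4 + 7)/6 = 24/6 = 4; σ²_A = ((7−1)/6)² = 1.000
te_B = (8 + 4·11 + 14)/6 = 66/6 = 11; σ²_B = ((14−8)/6)² = 1.000
te_C = (8 + 4·11 + 14)/6 = 66/6 = 11; σ²_C = ((14−8)/6)² = 1.000
te_D = (10 + 4·12 + 26)/6 = 84/6 = 14; σ²_D = ((26−10)/6)² = 7.111
te_E = (5 + 4·9 + 19)/6 = 60/6 = 10; σ²_E = ((19−5)/6)² = 5.444
te_F = (8 + 4·12 + 16)/6 = 72/6 = 12; σ²_F = ((16−8)/6)² = 1.778
te_G = (3 + 4·6 + 15)/6 = 42/6 = 7; σ²_G = ((15−3)/6)² = 4.000
te_H = (1 + 4·2 + 9)/6 = 18/6 = 3; σ²_H = ((9−1)/6)² = 1.778

Forward pass:
ES_A = 0; EF_A = 4
ES_B = 0; EF_B = 11
ES_C = 4; EF_C = 4+11 = 15
ES_D = 11; EF_D = 11+14 = 25
ES_E = 4; EF_E = 4+10 = 14
ES_F = 15; EF_F = 15+12 = 27
ES_G = max(EF_A=4, EF_C=15) = 15; EF_G = 15+7 = 22
ES_H = max(EF_D=25, EF_E=14, EF_F=27, EF_G=22) = 27; EF_H = 27+3 = 30
Expected project duration μ = 30 weeks. Critical path: A → C → F → H.

Variance along critical path = 1.000 + 1.000 + 1.778 + 1.778 = 5.556; σ = √5.556 = 2.357 weeks.
Z = (33 − 30) / 2.357 = 1.273
P(T ≤ 33) = Φ(1.273) ≈ 0.898

0.898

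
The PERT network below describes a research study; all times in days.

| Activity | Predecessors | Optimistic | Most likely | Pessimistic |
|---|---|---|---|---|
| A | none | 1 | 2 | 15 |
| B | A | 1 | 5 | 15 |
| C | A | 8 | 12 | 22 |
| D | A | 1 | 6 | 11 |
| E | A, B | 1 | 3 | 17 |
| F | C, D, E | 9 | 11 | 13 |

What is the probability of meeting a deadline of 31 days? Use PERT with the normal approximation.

te_A = (1 + 4·2 + 15)/6 = 24/6 = 4; σ²_A = ((15−1)/6)² = 5.444
te_B = (1 + 4·5 + 15)/6 = 36/6 = 6; σ²_B = ((15−1)/6)² = 5.444
te_C = (8 + 4·12 + 22)/6 = 78/6 = 13; σ²_C = ((22−8)/6)² = 5.444
te_D = (1 + 4·6 + 11)/6 = 36/6 = 6; σ²_D = ((11−1)/6)² = 2.778
te_E = (1 + 4·3 + 17)/6 = 30/6 = 5; σ²_E = ((17−1)/6)² = 7.111
te_F = (9 + 4·11 + 13)/6 = 66/6 = 11; σ²_F = ((13−9)/6)² = 0.444

Forward pass:
ES_A = 0; EF_A = 4
ES_B = 4; EF_B = 4+6 = 10
ES_C = 4; EF_C = 4+13 = 17
ES_D = 4; EF_D = 4+6 = 10
ES_E = max(EF_A=4, EF_B=10) = 10; EF_E = 10+5 = 15
ES_F = max(EF_C=17, EF_D=10, EF_E=15) = 17; EF_F = 17+11 = 28
Expected project duration μ = 28 days. Critical path: A → C → F.

Variance along critical path = 5.444 + 5.444 + 0.444 = 11.333; σ = √11.333 = 3.367 days.
Z = (31 − 28) / 3.367 = 0.891
P(T ≤ 31) = Φ(0.891) ≈ 0.814

0.814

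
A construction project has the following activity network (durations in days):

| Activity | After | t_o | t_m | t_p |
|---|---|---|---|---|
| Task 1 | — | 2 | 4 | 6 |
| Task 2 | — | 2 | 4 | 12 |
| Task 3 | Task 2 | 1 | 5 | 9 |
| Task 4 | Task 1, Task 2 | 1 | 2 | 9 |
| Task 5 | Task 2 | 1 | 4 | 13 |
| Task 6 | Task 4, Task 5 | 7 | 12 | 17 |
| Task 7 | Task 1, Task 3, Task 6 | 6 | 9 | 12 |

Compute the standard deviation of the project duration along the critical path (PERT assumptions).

3.25 days

te_Task 1 = (2 + 4·4 + 6)/6 = 24/6 = 4; σ²_Task 1 = ((6−2)/6)² = 0.444
te_Task 2 = (2 + 4·4 + 12)/6 = 30/6 = 5; σ²_Task 2 = ((12−2)/6)² = 2.778
te_Task 3 = (1 + 4·5 + 9)/6 = 30/6 = 5; σ²_Task 3 = ((9−1)/6)² = 1.778
te_Task 4 = (1 + 4·2 + 9)/6 = 18/6 = 3; σ²_Task 4 = ((9−1)/6)² = 1.778
te_Task 5 = (1 + 4·4 + 13)/6 = 30/6 = 5; σ²_Task 5 = ((13−1)/6)² = 4.000
te_Task 6 = (7 + 4·12 + 17)/6 = 72/6 = 12; σ²_Task 6 = ((17−7)/6)² = 2.778
te_Task 7 = (6 + 4·9 + 12)/6 = 54/6 = 9; σ²_Task 7 = ((12−6)/6)² = 1.000

Forward pass:
ES_Task 1 = 0; EF_Task 1 = 4
ES_Task 2 = 0; EF_Task 2 = 5
ES_Task 3 = 5; EF_Task 3 = 5+5 = 10
ES_Task 4 = max(EF_Task 1=4, EF_Task 2=5) = 5; EF_Task 4 = 5+3 = 8
ES_Task 5 = 5; EF_Task 5 = 5+5 = 10
ES_Task 6 = max(EF_Task 4=8, EF_Task 5=10) = 10; EF_Task 6 = 10+12 = 22
ES_Task 7 = max(EF_Task 1=4, EF_Task 3=10, EF_Task 6=22) = 22; EF_Task 7 = 22+9 = 31
Expected project duration μ = 31 days. Critical path: Task 2 → Task 5 → Task 6 → Task 7.

Variance along critical path = 2.778 + 4.000 + 2.778 + 1.000 = 10.556
σ = √10.556 = 3.249 days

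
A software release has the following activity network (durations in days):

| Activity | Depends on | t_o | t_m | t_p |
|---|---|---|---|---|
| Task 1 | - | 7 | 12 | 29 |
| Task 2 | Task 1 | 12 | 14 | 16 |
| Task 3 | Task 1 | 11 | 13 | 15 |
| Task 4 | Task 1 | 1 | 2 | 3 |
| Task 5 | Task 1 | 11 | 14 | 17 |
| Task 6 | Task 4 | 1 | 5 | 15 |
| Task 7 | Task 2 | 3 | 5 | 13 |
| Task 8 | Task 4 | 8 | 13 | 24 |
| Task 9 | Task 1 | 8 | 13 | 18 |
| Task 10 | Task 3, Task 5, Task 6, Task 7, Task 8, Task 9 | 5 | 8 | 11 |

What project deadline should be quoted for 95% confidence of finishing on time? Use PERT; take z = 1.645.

te_Task 1 = (7 + 4·12 + 29)/6 = 84/6 = 14; σ²_Task 1 = ((29−7)/6)² = 13.444
te_Task 2 = (12 + 4·14 + 16)/6 = 84/6 = 14; σ²_Task 2 = ((16−12)/6)² = 0.444
te_Task 3 = (11 + 4·13 + 15)/6 = 78/6 = 13; σ²_Task 3 = ((15−11)/6)² = 0.444
te_Task 4 = (1 + 4·2 + 3)/6 = 12/6 = 2; σ²_Task 4 = ((3−1)/6)² = 0.111
te_Task 5 = (11 + 4·14 + 17)/6 = 84/6 = 14; σ²_Task 5 = ((17−11)/6)² = 1.000
te_Task 6 = (1 + 4·5 + 15)/6 = 36/6 = 6; σ²_Task 6 = ((15−1)/6)² = 5.444
te_Task 7 = (3 + 4·5 + 13)/6 = 36/6 = 6; σ²_Task 7 = ((13−3)/6)² = 2.778
te_Task 8 = (8 + 4·13 + 24)/6 = 84/6 = 14; σ²_Task 8 = ((24−8)/6)² = 7.111
te_Task 9 = (8 + 4·13 + 18)/6 = 78/6 = 13; σ²_Task 9 = ((18−8)/6)² = 2.778
te_Task 10 = (5 + 4·8 + 11)/6 = 48/6 = 8; σ²_Task 10 = ((11−5)/6)² = 1.000

Forward pass:
ES_Task 1 = 0; EF_Task 1 = 14
ES_Task 2 = 14; EF_Task 2 = 14+14 = 28
ES_Task 3 = 14; EF_Task 3 = 14+13 = 27
ES_Task 4 = 14; EF_Task 4 = 14+2 = 16
ES_Task 5 = 14; EF_Task 5 = 14+14 = 28
ES_Task 6 = 16; EF_Task 6 = 16+6 = 22
ES_Task 7 = 28; EF_Task 7 = 28+6 = 34
ES_Task 8 = 16; EF_Task 8 = 16+14 = 30
ES_Task 9 = 14; EF_Task 9 = 14+13 = 27
ES_Task 10 = max(EF_Task 3=27, EF_Task 5=28, EF_Task 6=22, EF_Task 7=34, EF_Task 8=30, EF_Task 9=27) = 34; EF_Task 10 = 34+8 = 42
Expected project duration μ = 42 days. Critical path: Task 1 → Task 2 → Task 7 → Task 10.

Variance along critical path = 13.444 + 0.444 + 2.778 + 1.000 = 17.667; σ = 4.203 days.
D = μ + z·σ = 42 + 1.645·4.203 = 48.9 days

48.9 days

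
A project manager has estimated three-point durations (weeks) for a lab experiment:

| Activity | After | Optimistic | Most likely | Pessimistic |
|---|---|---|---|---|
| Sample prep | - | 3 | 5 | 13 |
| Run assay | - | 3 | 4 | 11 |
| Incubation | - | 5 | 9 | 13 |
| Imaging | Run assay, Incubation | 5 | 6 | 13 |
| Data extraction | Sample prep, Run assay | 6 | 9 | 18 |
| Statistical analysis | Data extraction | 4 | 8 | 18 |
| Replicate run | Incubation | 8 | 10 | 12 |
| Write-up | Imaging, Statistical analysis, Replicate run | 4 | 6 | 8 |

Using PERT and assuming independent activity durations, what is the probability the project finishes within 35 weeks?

te_Sample prep = (3 + 4·5 + 13)/6 = 36/6 = 6; σ²_Sample prep = ((13−3)/6)² = 2.778
te_Run assay = (3 + 4·4 + 11)/6 = 30/6 = 5; σ²_Run assay = ((11−3)/6)² = 1.778
te_Incubation = (5 + 4·9 + 13)/6 = 54/6 = 9; σ²_Incubation = ((13−5)/6)² = 1.778
te_Imaging = (5 + 4·6 + 13)/6 = 42/6 = 7; σ²_Imaging = ((13−5)/6)² = 1.778
te_Data extraction = (6 + 4·9 + 18)/6 = 60/6 = 10; σ²_Data extraction = ((18−6)/6)² = 4.000
te_Statistical analysis = (4 + 4·8 + 18)/6 = 54/6 = 9; σ²_Statistical analysis = ((18−4)/6)² = 5.444
te_Replicate run = (8 + 4·10 + 12)/6 = 60/6 = 10; σ²_Replicate run = ((12−8)/6)² = 0.444
te_Write-up = (4 + 4·6 + 8)/6 = 36/6 = 6; σ²_Write-up = ((8−4)/6)² = 0.444

Forward pass:
ES_Sample prep = 0; EF_Sample prep = 6
ES_Run assay = 0; EF_Run assay = 5
ES_Incubation = 0; EF_Incubation = 9
ES_Imaging = max(EF_Run assay=5, EF_Incubation=9) = 9; EF_Imaging = 9+7 = 16
ES_Data extraction = max(EF_Sample prep=6, EF_Run assay=5) = 6; EF_Data extraction = 6+10 = 16
ES_Statistical analysis = 16; EF_Statistical analysis = 16+9 = 25
ES_Replicate run = 9; EF_Replicate run = 9+10 = 19
ES_Write-up = max(EF_Imaging=16, EF_Statistical analysis=25, EF_Replicate run=19) = 25; EF_Write-up = 25+6 = 31
Expected project duration μ = 31 weeks. Critical path: Sample prep → Data extraction → Statistical analysis → Write-up.

Variance along critical path = 2.778 + 4.000 + 5.444 + 0.444 = 12.667; σ = √12.667 = 3.559 weeks.
Z = (35 − 31) / 3.559 = 1.124
P(T ≤ 35) = Φ(1.124) ≈ 0.869

0.869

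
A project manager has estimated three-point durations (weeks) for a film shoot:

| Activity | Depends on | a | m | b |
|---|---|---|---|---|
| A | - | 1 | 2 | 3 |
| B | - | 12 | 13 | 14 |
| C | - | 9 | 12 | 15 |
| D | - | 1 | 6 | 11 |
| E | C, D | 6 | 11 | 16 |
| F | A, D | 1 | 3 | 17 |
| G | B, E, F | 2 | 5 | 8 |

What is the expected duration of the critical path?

28 weeks

te_A = (1 + 4·2 + 3)/6 = 12/6 = 2
te_B = (12 + 4·13 + 14)/6 = 78/6 = 13
te_C = (9 + 4·12 + 15)/6 = 72/6 = 12
te_D = (1 + 4·6 + 11)/6 = 36/6 = 6
te_E = (6 + 4·11 + 16)/6 = 66/6 = 11
te_F = (1 + 4·3 + 17)/6 = 30/6 = 5
te_G = (2 + 4·5 + 8)/6 = 30/6 = 5

Forward pass:
ES_A = 0; EF_A = 2
ES_B = 0; EF_B = 13
ES_C = 0; EF_C = 12
ES_D = 0; EF_D = 6
ES_E = max(EF_C=12, EF_D=6) = 12; EF_E = 12+11 = 23
ES_F = max(EF_A=2, EF_D=6) = 6; EF_F = 6+5 = 11
ES_G = max(EF_B=13, EF_E=23, EF_F=11) = 23; EF_G = 23+5 = 28
Expected project duration μ = 28 weeks. Critical path: C → E → G.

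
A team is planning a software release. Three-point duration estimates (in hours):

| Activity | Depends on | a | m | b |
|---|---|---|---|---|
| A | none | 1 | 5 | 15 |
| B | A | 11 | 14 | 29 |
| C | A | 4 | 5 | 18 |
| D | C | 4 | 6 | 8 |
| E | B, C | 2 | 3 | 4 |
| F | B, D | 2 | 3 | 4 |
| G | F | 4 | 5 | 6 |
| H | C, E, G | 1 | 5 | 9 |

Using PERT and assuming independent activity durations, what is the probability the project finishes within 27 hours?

0.024

te_A = (1 + 4·5 + 15)/6 = 36/6 = 6; σ²_A = ((15−1)/6)² = 5.444
te_B = (11 + 4·14 + 29)/6 = 96/6 = 16; σ²_B = ((29−11)/6)² = 9.000
te_C = (4 + 4·5 + 18)/6 = 42/6 = 7; σ²_C = ((18−4)/6)² = 5.444
te_D = (4 + 4·6 + 8)/6 = 36/6 = 6; σ²_D = ((8−4)/6)² = 0.444
te_E = (2 + 4·3 + 4)/6 = 18/6 = 3; σ²_E = ((4−2)/6)² = 0.111
te_F = (2 + 4·3 + 4)/6 = 18/6 = 3; σ²_F = ((4−2)/6)² = 0.111
te_G = (4 + 4·5 + 6)/6 = 30/6 = 5; σ²_G = ((6−4)/6)² = 0.111
te_H = (1 + 4·5 + 9)/6 = 30/6 = 5; σ²_H = ((9−1)/6)² = 1.778

Forward pass:
ES_A = 0; EF_A = 6
ES_B = 6; EF_B = 6+16 = 22
ES_C = 6; EF_C = 6+7 = 13
ES_D = 13; EF_D = 13+6 = 19
ES_E = max(EF_B=22, EF_C=13) = 22; EF_E = 22+3 = 25
ES_F = max(EF_B=22, EF_D=19) = 22; EF_F = 22+3 = 25
ES_G = 25; EF_G = 25+5 = 30
ES_H = max(EF_C=13, EF_E=25, EF_G=30) = 30; EF_H = 30+5 = 35
Expected project duration μ = 35 hours. Critical path: A → B → F → G → H.

Variance along critical path = 5.444 + 9.000 + 0.111 + 0.111 + 1.778 = 16.444; σ = √16.444 = 4.055 hours.
Z = (27 − 35) / 4.055 = -1.973
P(T ≤ 27) = Φ(-1.973) ≈ 0.024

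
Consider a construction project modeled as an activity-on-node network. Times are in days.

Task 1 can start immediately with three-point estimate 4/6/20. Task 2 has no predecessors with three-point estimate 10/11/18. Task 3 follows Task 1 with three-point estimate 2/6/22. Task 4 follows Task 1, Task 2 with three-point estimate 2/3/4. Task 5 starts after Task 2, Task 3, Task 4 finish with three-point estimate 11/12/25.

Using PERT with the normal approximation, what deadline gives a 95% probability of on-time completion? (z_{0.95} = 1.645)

te_Task 1 = (4 + 4·6 + 20)/6 = 48/6 = 8; σ²_Task 1 = ((20−4)/6)² = 7.111
te_Task 2 = (10 + 4·11 + 18)/6 = 72/6 = 12; σ²_Task 2 = ((18−10)/6)² = 1.778
te_Task 3 = (2 + 4·6 + 22)/6 = 48/6 = 8; σ²_Task 3 = ((22−2)/6)² = 11.111
te_Task 4 = (2 + 4·3 + 4)/6 = 18/6 = 3; σ²_Task 4 = ((4−2)/6)² = 0.111
te_Task 5 = (11 + 4·12 + 25)/6 = 84/6 = 14; σ²_Task 5 = ((25−11)/6)² = 5.444

Forward pass:
ES_Task 1 = 0; EF_Task 1 = 8
ES_Task 2 = 0; EF_Task 2 = 12
ES_Task 3 = 8; EF_Task 3 = 8+8 = 16
ES_Task 4 = max(EF_Task 1=8, EF_Task 2=12) = 12; EF_Task 4 = 12+3 = 15
ES_Task 5 = max(EF_Task 2=12, EF_Task 3=16, EF_Task 4=15) = 16; EF_Task 5 = 16+14 = 30
Expected project duration μ = 30 days. Critical path: Task 1 → Task 3 → Task 5.

Variance along critical path = 7.111 + 11.111 + 5.444 = 23.667; σ = 4.865 days.
D = μ + z·σ = 30 + 1.645·4.865 = 38.0 days

38.0 days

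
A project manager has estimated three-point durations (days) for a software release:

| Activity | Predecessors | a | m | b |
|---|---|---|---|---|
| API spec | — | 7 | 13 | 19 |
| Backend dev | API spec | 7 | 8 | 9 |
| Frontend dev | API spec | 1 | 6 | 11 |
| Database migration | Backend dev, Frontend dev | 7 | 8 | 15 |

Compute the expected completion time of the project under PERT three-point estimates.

30 days

te_API spec = (7 + 4·13 + 19)/6 = 78/6 = 13
te_Backend dev = (7 + 4·8 + 9)/6 = 48/6 = 8
te_Frontend dev = (1 + 4·6 + 11)/6 = 36/6 = 6
te_Database migration = (7 + 4·8 + 15)/6 = 54/6 = 9

Forward pass:
ES_API spec = 0; EF_API spec = 13
ES_Backend dev = 13; EF_Backend dev = 13+8 = 21
ES_Frontend dev = 13; EF_Frontend dev = 13+6 = 19
ES_Database migration = max(EF_Backend dev=21, EF_Frontend dev=19) = 21; EF_Database migration = 21+9 = 30
Expected project duration μ = 30 days. Critical path: API spec → Backend dev → Database migration.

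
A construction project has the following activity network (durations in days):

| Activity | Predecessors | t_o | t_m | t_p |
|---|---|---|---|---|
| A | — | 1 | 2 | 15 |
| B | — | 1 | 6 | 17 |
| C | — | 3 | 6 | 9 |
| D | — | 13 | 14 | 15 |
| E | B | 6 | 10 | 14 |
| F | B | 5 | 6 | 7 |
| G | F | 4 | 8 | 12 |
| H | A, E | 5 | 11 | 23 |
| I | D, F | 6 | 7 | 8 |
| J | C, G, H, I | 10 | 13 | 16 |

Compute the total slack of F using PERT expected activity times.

8 days

te_A = (1 + 4·2 + 15)/6 = 24/6 = 4
te_B = (1 + 4·6 + 17)/6 = 42/6 = 7
te_C = (3 + 4·6 + 9)/6 = 36/6 = 6
te_D = (13 + 4·14 + 15)/6 = 84/6 = 14
te_E = (6 + 4·10 + 14)/6 = 60/6 = 10
te_F = (5 + 4·6 + 7)/6 = 36/6 = 6
te_G = (4 + 4·8 + 12)/6 = 48/6 = 8
te_H = (5 + 4·11 + 23)/6 = 72/6 = 12
te_I = (6 + 4·7 + 8)/6 = 42/6 = 7
te_J = (10 + 4·13 + 16)/6 = 78/6 = 13

Forward pass:
ES_A = 0; EF_A = 4
ES_B = 0; EF_B = 7
ES_C = 0; EF_C = 6
ES_D = 0; EF_D = 14
ES_E = 7; EF_E = 7+10 = 17
ES_F = 7; EF_F = 7+6 = 13
ES_G = 13; EF_G = 13+8 = 21
ES_H = max(EF_A=4, EF_E=17) = 17; EF_H = 17+12 = 29
ES_I = max(EF_D=14, EF_F=13) = 14; EF_I = 14+7 = 21
ES_J = max(EF_C=6, EF_G=21, EF_H=29, EF_I=21) = 29; EF_J = 29+13 = 42
Expected project duration μ = 42 days. Critical path: B → E → H → J.

Backward pass:
LF_J = 42; LS_J = 42−13 = 29
LF_I = LS_J = 29; LS_I = 29−7 = 22
LF_H = LS_J = 29; LS_H = 29−12 = 17
LF_G = LS_J = 29; LS_G = 29−8 = 21
LF_F = min(LS_G=21, LS_I=22) = 21; LS_F = 21−6 = 15
LF_E = LS_H = 17; LS_E = 17−10 = 7
LF_D = LS_I = 22; LS_D = 22−14 = 8
LF_C = LS_J = 29; LS_C = 29−6 = 23
LF_B = min(LS_E=7, LS_F=15) = 7; LS_B = 7−7 = 0
LF_A = LS_H = 17; LS_A = 17−4 = 13
Slack_F = LS_F − ES_F = 15 − 7 = 8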